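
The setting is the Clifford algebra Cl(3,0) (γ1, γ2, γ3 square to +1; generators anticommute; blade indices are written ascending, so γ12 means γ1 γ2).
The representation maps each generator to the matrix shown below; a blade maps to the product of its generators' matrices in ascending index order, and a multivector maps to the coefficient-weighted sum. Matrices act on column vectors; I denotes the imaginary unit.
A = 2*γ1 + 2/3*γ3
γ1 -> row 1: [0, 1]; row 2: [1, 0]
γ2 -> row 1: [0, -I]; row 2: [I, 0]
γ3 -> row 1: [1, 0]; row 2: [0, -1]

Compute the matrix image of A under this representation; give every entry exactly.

M = (2)*rho(γ1) + (2/3)*rho(γ3), summed entrywise:
Answer: row 1: [2/3, 2]; row 2: [2, -2/3]


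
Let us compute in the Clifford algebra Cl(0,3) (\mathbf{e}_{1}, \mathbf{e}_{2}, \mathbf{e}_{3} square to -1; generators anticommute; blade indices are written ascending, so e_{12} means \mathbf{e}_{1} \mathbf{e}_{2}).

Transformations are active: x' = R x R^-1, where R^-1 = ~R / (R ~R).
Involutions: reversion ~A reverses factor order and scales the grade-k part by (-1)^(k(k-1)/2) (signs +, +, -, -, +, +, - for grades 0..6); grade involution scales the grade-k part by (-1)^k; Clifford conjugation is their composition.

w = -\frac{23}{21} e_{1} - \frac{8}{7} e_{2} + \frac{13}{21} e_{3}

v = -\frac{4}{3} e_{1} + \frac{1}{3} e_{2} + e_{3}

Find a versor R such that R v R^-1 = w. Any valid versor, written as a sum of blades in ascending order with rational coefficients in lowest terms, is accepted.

Why this works: both vectors square to -\frac{26}{9}, so q(v) = q(w) and R = v + w = -\frac{17}{7} e_{1} - \frac{17}{21} e_{2} + \frac{34}{21} e_{3} carries v to w — its own direction survives, the complement (v - w)/2 flips.
Answer: -\frac{17}{7} e_{1} - \frac{17}{21} e_{2} + \frac{34}{21} e_{3}


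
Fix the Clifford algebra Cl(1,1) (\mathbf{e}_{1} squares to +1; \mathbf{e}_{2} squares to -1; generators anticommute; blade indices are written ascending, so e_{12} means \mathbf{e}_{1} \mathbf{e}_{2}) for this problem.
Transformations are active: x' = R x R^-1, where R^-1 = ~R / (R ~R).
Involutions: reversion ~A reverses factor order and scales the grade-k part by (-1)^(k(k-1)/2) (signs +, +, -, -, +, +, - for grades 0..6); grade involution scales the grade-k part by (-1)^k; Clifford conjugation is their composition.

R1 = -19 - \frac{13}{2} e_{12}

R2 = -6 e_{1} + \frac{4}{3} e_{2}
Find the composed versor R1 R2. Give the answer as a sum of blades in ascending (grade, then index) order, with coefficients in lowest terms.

Distribute over the terms of R1 (each basis-blade product reordered to ascending indices, repeated generators contracted through their squares):
(-19) R2 = 114 e_{1} - \frac{76}{3} e_{2}
(-\frac{13}{2} e_{12}) R2 = \frac{26}{3} e_{1} - 39 e_{2}
Summing the partial products and collecting blades:
Answer: \frac{368}{3} e_{1} - \frac{193}{3} e_{2}


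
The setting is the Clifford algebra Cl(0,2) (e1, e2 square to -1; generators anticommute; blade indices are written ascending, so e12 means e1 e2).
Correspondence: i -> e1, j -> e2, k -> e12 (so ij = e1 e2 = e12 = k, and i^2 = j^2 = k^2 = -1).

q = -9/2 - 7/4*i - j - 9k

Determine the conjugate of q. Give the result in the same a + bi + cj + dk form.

In blades: q = -9/2 - 7/4*e1 - e2 - 9*e12.
Conjugation here is Clifford conjugation: the scalar is fixed and the grade-1 and grade-2 blades all flip sign, giving -9/2 + 7/4*e1 + e2 + 9*e12; translating back:
Answer: -9/2 + 7/4*i + j + 9k


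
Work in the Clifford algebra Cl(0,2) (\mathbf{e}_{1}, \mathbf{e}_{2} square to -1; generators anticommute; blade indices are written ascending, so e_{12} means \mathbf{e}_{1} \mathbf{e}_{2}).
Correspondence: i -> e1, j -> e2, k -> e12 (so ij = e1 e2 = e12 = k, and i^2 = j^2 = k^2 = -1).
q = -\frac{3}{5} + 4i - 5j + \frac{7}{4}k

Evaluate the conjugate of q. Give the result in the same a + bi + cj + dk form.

In blades: q = -\frac{3}{5} + 4 e_{1} - 5 e_{2} + \frac{7}{4} e_{12}.
Conjugation here is Clifford conjugation: the scalar is fixed and the grade-1 and grade-2 blades all flip sign, giving -\frac{3}{5} - 4 e_{1} + 5 e_{2} - \frac{7}{4} e_{12}; translating back:
Answer: -\frac{3}{5} - 4i + 5j - \frac{7}{4}k


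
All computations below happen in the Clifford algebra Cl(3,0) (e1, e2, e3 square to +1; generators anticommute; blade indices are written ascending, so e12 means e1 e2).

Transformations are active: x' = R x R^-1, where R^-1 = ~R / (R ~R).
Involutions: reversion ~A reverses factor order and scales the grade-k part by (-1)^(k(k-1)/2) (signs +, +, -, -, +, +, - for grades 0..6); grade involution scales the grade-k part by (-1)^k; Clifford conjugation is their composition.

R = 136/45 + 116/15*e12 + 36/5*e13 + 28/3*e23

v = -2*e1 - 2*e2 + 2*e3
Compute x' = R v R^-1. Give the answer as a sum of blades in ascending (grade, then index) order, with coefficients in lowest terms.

~R = 136/45 - 116/15*e12 - 36/5*e13 - 28/3*e23, and R ~R = 420976/2025, so R^-1 = ~R / (420976/2025).
R v = -64/9*e1 + 1264/45*e2 + 352/9*e3 + 56/5*e123
Answer: 73642/26311*e1 + 53698/26311*e2 - 778/26311*e3


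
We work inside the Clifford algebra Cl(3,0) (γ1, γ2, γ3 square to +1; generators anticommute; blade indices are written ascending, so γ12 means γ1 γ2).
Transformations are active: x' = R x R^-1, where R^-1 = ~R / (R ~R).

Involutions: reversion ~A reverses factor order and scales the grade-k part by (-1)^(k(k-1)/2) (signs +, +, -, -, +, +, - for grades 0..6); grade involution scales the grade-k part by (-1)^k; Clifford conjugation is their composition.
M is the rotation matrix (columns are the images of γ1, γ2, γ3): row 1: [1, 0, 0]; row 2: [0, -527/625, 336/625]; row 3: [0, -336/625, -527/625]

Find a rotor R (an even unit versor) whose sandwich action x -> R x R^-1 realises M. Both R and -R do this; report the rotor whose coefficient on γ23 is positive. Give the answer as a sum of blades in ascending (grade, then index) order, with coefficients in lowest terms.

Method: write R = a + b12*γ12 + b13*γ13 + b23*γ23 with a^2 + b12^2 + b13^2 + b23^2 = 1 (so R^-1 = ~R). Expanding the columns R e_j ~R gives tr M = 4a^2 - 1 and, from the antisymmetric part, M21 - M12 = -4a*b12, M13 - M31 = 4a*b13, M32 - M23 = -4a*b23.
Here tr M = -429/625, so a^2 = (1 + tr M)/4 = 49/625 and a = ±7/25. Taking a = 7/25: M21 - M12 = 0, M13 - M31 = 0, M32 - M23 = -672/625, giving b12 = 0, b13 = 0, b23 = 24/25, i.e. R = 7/25 + 24/25*γ23.
Its γ23 coefficient is already positive.
Answer: 7/25 + 24/25*γ23. Note: both R and -R realise this M (trace -429/625); the covering map identifies them, and the γ23-coefficient sign is the tie-breaker.


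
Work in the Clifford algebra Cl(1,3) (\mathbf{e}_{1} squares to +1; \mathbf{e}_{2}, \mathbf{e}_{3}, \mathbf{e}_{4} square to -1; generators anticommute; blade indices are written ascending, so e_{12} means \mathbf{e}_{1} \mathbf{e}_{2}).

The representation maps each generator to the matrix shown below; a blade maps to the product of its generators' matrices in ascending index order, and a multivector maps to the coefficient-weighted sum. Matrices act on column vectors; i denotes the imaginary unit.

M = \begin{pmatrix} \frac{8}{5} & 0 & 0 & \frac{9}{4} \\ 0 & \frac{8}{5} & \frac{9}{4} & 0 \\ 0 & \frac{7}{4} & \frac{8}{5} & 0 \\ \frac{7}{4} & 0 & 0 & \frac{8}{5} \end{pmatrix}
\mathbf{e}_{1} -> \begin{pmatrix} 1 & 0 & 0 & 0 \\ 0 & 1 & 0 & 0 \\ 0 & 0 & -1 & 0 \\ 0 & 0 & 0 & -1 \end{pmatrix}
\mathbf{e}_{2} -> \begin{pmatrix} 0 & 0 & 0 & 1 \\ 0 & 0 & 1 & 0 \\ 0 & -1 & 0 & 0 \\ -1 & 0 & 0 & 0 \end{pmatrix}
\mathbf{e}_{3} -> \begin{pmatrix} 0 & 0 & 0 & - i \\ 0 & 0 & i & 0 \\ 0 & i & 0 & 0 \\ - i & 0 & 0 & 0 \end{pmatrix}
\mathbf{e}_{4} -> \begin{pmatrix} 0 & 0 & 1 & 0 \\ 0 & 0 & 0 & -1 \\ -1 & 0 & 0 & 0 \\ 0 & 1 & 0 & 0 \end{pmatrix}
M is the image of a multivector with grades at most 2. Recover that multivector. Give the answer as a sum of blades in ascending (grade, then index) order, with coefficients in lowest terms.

Method: the blade images are trace-orthogonal — tr(rho(e_A) rho(e_B)^-1) = 4 if A = B and 0 otherwise — and rho(e_A)^-1 = (e_A)^2 * rho(e_A) with (e_A)^2 = +1 or -1, so the coefficient of e_A in the preimage is (e_A)^2 * tr(M rho(e_A))/4.
Nonzero projections over blades of grade <= 2: 1: (1)^2 = +1, tr(M 1) = \frac{32}{5}, coefficient \frac{8}{5}; e_{2}: (e_{2})^2 = -1, tr(M rho(e_{2})) = -1, coefficient \frac{1}{4}; e_{12}: (e_{12})^2 = +1, tr(M rho(e_{12})) = 8, coefficient 2. Every other blade of grade <= 2 projects to 0.
Answer: \frac{8}{5} + \frac{1}{4} e_{2} + 2 e_{12}


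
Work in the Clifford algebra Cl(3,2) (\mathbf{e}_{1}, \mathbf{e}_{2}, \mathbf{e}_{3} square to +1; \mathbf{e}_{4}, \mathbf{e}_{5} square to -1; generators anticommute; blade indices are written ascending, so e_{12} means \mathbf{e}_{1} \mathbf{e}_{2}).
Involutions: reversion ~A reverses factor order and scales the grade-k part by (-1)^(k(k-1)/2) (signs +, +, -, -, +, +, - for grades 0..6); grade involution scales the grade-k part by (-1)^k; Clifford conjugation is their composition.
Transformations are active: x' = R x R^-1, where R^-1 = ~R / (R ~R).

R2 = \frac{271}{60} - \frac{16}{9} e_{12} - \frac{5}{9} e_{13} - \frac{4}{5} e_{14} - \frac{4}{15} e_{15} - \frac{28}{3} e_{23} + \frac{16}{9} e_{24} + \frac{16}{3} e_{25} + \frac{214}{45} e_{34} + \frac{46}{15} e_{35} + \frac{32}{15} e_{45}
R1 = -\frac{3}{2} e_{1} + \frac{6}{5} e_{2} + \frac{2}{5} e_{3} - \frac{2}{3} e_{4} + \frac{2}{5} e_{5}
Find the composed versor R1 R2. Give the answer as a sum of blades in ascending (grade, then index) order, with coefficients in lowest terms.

Distribute over the terms of R1 (each basis-blade product reordered to ascending indices, repeated generators contracted through their squares):
(-\frac{3}{2} e_{1}) R2 = -\frac{271}{40} e_{1} + \frac{8}{3} e_{2} + \frac{5}{6} e_{3} + \frac{6}{5} e_{4} + \frac{2}{5} e_{5} + 14 e_{123} - \frac{8}{3} e_{124} - 8 e_{125} - \frac{107}{15} e_{134} - \frac{23}{5} e_{135} - \frac{16}{5} e_{145}
(\frac{6}{5} e_{2}) R2 = \frac{32}{15} e_{1} + \frac{271}{50} e_{2} - \frac{56}{5} e_{3} + \frac{32}{15} e_{4} + \frac{32}{5} e_{5} + \frac{2}{3} e_{123} + \frac{24}{25} e_{124} + \frac{8}{25} e_{125} + \frac{428}{75} e_{234} + \frac{92}{25} e_{235} + \frac{64}{25} e_{245}
(\frac{2}{5} e_{3}) R2 = \frac{2}{9} e_{1} + \frac{56}{15} e_{2} + \frac{271}{150} e_{3} + \frac{428}{225} e_{4} + \frac{92}{75} e_{5} - \frac{32}{45} e_{123} + \frac{8}{25} e_{134} + \frac{8}{75} e_{135} - \frac{32}{45} e_{234} - \frac{32}{15} e_{235} + \frac{64}{75} e_{345}
(-\frac{2}{3} e_{4}) R2 = \frac{8}{15} e_{1} - \frac{32}{27} e_{2} - \frac{428}{135} e_{3} - \frac{271}{90} e_{4} + \frac{64}{45} e_{5} + \frac{32}{27} e_{124} + \frac{10}{27} e_{134} - \frac{8}{45} e_{145} + \frac{56}{9} e_{234} + \frac{32}{9} e_{245} + \frac{92}{45} e_{345}
(\frac{2}{5} e_{5}) R2 = -\frac{8}{75} e_{1} + \frac{32}{15} e_{2} + \frac{92}{75} e_{3} + \frac{64}{75} e_{4} + \frac{271}{150} e_{5} - \frac{32}{45} e_{125} - \frac{2}{9} e_{135} - \frac{8}{25} e_{145} - \frac{56}{15} e_{235} + \frac{32}{45} e_{245} + \frac{428}{225} e_{345}
Summing the partial products and collecting blades:
Answer: -\frac{7187}{1800} e_{1} + \frac{17237}{1350} e_{2} - \frac{1418}{135} e_{3} + \frac{277}{90} e_{4} + \frac{1013}{90} e_{5} + \frac{628}{45} e_{123} - \frac{352}{675} e_{124} - \frac{1888}{225} e_{125} - \frac{4349}{675} e_{134} - \frac{1061}{225} e_{135} - \frac{832}{225} e_{145} + \frac{2524}{225} e_{234} - \frac{164}{75} e_{235} + \frac{512}{75} e_{245} + \frac{24}{5} e_{345}


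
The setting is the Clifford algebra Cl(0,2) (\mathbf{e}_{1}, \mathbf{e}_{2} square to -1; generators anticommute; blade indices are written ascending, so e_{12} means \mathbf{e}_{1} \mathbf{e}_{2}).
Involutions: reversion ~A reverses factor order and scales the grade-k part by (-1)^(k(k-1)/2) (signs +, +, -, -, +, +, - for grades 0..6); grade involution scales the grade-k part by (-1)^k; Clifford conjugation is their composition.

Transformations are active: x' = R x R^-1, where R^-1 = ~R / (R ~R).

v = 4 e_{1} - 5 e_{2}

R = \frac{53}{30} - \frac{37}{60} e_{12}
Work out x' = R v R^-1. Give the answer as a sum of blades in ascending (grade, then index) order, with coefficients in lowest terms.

~R = \frac{53}{30} + \frac{37}{60} e_{12}, and R ~R = \frac{2521}{720}, so R^-1 = ~R / (\frac{2521}{720}).
R v = \frac{239}{60} e_{1} - \frac{113}{10} e_{2}
Answer: \frac{248}{12605} e_{1} - \frac{80711}{12605} e_{2}


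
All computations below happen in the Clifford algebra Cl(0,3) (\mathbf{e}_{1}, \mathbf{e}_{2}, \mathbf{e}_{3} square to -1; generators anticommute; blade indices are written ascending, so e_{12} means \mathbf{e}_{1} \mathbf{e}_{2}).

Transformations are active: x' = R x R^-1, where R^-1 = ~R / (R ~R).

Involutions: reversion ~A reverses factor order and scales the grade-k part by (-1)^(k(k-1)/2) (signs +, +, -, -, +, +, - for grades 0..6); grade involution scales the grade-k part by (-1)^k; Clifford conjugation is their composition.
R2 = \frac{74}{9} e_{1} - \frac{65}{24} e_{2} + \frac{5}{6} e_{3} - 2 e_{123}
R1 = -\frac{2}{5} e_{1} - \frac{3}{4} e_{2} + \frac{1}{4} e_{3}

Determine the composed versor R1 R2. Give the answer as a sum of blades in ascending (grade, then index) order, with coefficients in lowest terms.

Distribute over the terms of R1 (each basis-blade product reordered to ascending indices, repeated generators contracted through their squares):
(-\frac{2}{5} e_{1}) R2 = \frac{148}{45} + \frac{13}{12} e_{12} - \frac{1}{3} e_{13} - \frac{4}{5} e_{23}
(-\frac{3}{4} e_{2}) R2 = -\frac{65}{32} + \frac{37}{6} e_{12} + \frac{3}{2} e_{13} - \frac{5}{8} e_{23}
(\frac{1}{4} e_{3}) R2 = -\frac{5}{24} + \frac{1}{2} e_{12} - \frac{37}{18} e_{13} + \frac{65}{96} e_{23}
Summing the partial products and collecting blades:
Answer: \frac{1511}{1440} + \frac{31}{4} e_{12} - \frac{8}{9} e_{13} - \frac{359}{480} e_{23}


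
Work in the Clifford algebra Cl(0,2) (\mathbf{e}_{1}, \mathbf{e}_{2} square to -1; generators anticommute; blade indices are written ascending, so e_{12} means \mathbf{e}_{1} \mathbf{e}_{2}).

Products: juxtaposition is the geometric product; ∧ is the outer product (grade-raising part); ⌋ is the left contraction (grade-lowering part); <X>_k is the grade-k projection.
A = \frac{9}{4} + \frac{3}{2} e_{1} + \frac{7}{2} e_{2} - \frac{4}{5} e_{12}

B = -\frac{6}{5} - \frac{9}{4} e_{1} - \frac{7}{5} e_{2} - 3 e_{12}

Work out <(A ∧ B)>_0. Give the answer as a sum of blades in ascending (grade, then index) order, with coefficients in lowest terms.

step 1: -\frac{27}{10} - \frac{549}{80} e_{1} - \frac{147}{20} e_{2} - \frac{3}{200} e_{12}
step 2: -\frac{27}{10}
Answer: -\frac{27}{10}


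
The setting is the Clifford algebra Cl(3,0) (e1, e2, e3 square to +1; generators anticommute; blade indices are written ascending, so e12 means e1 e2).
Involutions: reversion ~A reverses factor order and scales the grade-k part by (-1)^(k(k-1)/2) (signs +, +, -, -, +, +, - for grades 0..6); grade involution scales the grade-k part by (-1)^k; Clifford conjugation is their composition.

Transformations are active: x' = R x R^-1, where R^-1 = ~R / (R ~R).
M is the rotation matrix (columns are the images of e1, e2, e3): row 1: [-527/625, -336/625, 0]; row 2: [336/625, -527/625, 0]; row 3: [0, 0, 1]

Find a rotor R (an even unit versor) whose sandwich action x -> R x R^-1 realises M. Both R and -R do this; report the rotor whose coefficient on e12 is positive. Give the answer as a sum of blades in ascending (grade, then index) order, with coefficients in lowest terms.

Method: write R = a + b12*e12 + b13*e13 + b23*e23 with a^2 + b12^2 + b13^2 + b23^2 = 1 (so R^-1 = ~R). Expanding the columns R e_j ~R gives tr M = 4a^2 - 1 and, from the antisymmetric part, M21 - M12 = -4a*b12, M13 - M31 = 4a*b13, M32 - M23 = -4a*b23.
Here tr M = -429/625, so a^2 = (1 + tr M)/4 = 49/625 and a = ±7/25. Taking a = 7/25: M21 - M12 = 672/625, M13 - M31 = 0, M32 - M23 = 0, giving b12 = -24/25, b13 = 0, b23 = 0, i.e. R = 7/25 - 24/25*e12.
Its e12 coefficient is negative, so report the other preimage -R.
Answer: -7/25 + 24/25*e12. Recall the cover is two-to-one: with M of trace -429/625, both preimages act alike, and the stated e12 sign chooses the sheet.


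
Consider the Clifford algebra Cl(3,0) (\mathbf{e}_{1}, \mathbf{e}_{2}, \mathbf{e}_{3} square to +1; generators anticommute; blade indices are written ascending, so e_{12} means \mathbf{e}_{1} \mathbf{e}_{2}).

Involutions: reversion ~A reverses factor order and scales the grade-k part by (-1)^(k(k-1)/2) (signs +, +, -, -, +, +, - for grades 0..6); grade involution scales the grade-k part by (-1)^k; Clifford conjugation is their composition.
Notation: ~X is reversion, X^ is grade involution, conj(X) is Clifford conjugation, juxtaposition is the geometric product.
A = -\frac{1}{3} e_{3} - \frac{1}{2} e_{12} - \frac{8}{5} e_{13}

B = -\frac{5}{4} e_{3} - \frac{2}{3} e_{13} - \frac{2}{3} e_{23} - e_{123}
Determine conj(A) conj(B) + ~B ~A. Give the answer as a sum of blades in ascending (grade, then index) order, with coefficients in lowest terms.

first term: -\frac{13}{20} + \frac{16}{9} e_{1} - \frac{82}{45} e_{2} + \frac{1}{2} e_{3} - \frac{7}{5} e_{12} + \frac{1}{3} e_{13} - \frac{1}{3} e_{23} + \frac{5}{8} e_{123}
second term: -\frac{13}{20} + \frac{16}{9} e_{1} + \frac{62}{45} e_{2} - \frac{1}{2} e_{3} + \frac{11}{15} e_{12} - \frac{1}{3} e_{13} + \frac{1}{3} e_{23} - \frac{5}{8} e_{123}
Answer: -\frac{13}{10} + \frac{32}{9} e_{1} - \frac{4}{9} e_{2} - \frac{2}{3} e_{12}


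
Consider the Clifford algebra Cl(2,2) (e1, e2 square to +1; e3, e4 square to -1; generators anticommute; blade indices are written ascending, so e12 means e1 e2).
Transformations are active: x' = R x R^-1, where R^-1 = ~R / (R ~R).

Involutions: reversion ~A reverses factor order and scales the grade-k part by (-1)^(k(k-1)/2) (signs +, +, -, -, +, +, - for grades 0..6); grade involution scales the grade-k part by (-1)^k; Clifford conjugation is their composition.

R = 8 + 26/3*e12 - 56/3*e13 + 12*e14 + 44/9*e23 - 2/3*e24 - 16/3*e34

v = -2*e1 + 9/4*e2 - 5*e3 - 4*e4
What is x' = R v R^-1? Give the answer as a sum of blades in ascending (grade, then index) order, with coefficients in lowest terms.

~R = 8 - 26/3*e12 + 56/3*e13 - 12*e14 - 44/9*e23 + 2/3*e24 + 16/3*e34, and R ~R = -28288/81, so R^-1 = ~R / (-28288/81).
R v = -251/6*e1 + 514/9*e2 - 329/3*e3 + 121/6*e4 - 100/9*e123 - 181/3*e124 + 436/3*e134 - 314/9*e234
Answer: 58519/7072*e1 - 10515/3536*e2 + 1609/3536*e3 - 73849/7072*e4


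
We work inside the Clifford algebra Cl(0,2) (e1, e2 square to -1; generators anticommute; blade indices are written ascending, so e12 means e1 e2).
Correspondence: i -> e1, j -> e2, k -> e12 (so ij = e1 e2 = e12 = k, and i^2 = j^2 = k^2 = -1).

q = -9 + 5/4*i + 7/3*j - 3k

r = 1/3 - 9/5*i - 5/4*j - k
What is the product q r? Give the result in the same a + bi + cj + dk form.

In blades: q = -9 + 5/4*e1 + 7/3*e2 - 3*e12, r = 1/3 - 9/5*e1 - 5/4*e2 - e12.
Distribute q over r term by term (generator squares from the signature, products reordered to ascending indices): (-9)*r = -3 + 81/5*e1 + 45/4*e2 + 9*e12; (5/4*e1)*r = 9/4 + 5/12*e1 + 5/4*e2 - 25/16*e12; (7/3*e2)*r = 35/12 - 7/3*e1 + 7/9*e2 + 21/5*e12; (-3*e12)*r = -3 - 15/4*e1 + 27/5*e2 - e12.
Sum: -5/6 + 158/15*e1 + 1681/90*e2 + 851/80*e12; translating back through the correspondence:
Answer: -5/6 + 158/15*i + 1681/90*j + 851/80*k


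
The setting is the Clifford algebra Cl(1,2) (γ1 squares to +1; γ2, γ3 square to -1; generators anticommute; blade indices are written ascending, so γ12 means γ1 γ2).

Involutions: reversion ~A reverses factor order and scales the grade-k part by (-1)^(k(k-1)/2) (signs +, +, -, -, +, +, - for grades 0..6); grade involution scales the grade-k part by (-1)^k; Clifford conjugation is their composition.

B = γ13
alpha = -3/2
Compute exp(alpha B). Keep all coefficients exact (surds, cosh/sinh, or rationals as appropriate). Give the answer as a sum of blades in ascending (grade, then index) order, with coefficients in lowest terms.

B^2 = (1)^2*(γ13)^2 = 1*(+1) = 1 (a basis 2-blade squares to minus the product of its generators' squares).
B^2 = 1 — the series telescopes hyperbolically here: l = 1, alpha*l = -3/2, so exp(alpha B) = cosh(-3/2) + (sinh(-3/2)/1)*B = cosh(3/2) + (-sinh(3/2))*B.
Answer: cosh(3/2) - sinh(3/2)*γ13


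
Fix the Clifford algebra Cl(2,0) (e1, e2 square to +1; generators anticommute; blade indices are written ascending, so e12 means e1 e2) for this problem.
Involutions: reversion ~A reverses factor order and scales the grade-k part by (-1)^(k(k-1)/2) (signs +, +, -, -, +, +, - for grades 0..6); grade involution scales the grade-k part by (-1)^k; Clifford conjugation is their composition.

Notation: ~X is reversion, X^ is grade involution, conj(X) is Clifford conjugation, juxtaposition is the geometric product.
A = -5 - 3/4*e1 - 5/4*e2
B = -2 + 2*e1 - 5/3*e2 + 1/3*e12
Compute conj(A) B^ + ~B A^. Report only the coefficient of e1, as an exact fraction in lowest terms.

first term: 127/12 + 97/12*e1 - 127/12*e2 + 25/12*e12
second term: 113/12 - 143/12*e1 + 73/12*e2 + 65/12*e12
Answer: -23/6


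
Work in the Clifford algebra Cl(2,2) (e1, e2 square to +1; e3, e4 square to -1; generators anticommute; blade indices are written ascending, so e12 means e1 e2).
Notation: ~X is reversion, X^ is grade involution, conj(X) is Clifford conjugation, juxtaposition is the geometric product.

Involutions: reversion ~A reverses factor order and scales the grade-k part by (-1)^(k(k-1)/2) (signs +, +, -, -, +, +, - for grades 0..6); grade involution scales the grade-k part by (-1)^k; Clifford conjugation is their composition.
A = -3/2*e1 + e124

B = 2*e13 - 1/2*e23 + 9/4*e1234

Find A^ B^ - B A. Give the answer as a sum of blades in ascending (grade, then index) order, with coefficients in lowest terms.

first term: 21/4*e3 - 3/4*e123 + 1/2*e134 + 43/8*e234
second term: 21/4*e3 + 3/4*e123 + 1/2*e134 + 43/8*e234
Answer: -3/2*e123


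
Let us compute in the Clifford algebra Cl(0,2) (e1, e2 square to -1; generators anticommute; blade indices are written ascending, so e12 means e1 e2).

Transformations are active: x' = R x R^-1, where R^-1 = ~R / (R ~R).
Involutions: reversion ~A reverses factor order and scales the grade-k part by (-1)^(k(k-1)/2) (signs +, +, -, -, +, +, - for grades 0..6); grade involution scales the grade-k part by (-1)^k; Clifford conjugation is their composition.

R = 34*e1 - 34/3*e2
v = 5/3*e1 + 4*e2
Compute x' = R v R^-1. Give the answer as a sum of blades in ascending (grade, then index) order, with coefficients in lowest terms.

~R = 34*e1 - 34/3*e2, and R ~R = -11560/9, so R^-1 = ~R / (-11560/9).
R v = -34/3 + 1394/9*e12
Answer: -16/15*e1 - 21/5*e2


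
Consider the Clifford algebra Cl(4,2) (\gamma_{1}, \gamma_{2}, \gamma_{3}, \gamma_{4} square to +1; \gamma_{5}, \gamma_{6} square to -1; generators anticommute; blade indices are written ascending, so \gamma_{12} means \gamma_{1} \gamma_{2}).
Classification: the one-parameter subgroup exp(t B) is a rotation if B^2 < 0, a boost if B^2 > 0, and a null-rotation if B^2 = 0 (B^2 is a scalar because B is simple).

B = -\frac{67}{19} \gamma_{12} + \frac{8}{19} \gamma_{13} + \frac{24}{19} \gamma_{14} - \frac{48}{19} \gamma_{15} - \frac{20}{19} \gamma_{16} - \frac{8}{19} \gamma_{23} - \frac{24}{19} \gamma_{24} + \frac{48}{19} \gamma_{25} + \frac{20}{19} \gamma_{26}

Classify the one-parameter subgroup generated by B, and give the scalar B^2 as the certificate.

B^2 term by term: the squares give (-\frac{67}{19})^2*(\gamma_{12})^2 + (\frac{8}{19})^2*(\gamma_{13})^2 + (\frac{24}{19})^2*(\gamma_{14})^2 + (-\frac{48}{19})^2*(\gamma_{15})^2 + (-\frac{20}{19})^2*(\gamma_{16})^2 + (-\frac{8}{19})^2*(\gamma_{23})^2 + (-\frac{24}{19})^2*(\gamma_{24})^2 + (\frac{48}{19})^2*(\gamma_{25})^2 + (\frac{20}{19})^2*(\gamma_{26})^2 = \frac{4489}{361}*(-1) + \frac{64}{361}*(-1) + \frac{576}{361}*(-1) + \frac{2304}{361}*(+1) + \frac{400}{361}*(+1) + \frac{64}{361}*(-1) + \frac{576}{361}*(-1) + \frac{2304}{361}*(+1) + \frac{400}{361}*(+1) = -1 (each basis 2-blade squares to minus the product of its generators' squares); cross terms between blades sharing an index anticommute and cancel; the commuting (index-disjoint) pairs give grade-4 terms 2*c*c'*(blade product), which cancel blade by blade — \gamma_{1234}: \frac{384}{361} - \frac{384}{361} = 0; \gamma_{1235}: -\frac{768}{361} + \frac{768}{361} = 0; \gamma_{1236}: -\frac{320}{361} + \frac{320}{361} = 0; \gamma_{1245}: -\frac{2304}{361} + \frac{2304}{361} = 0; \gamma_{1246}: -\frac{960}{361} + \frac{960}{361} = 0; \gamma_{1256}: \frac{1920}{361} - \frac{1920}{361} = 0 — confirming B is simple. So B^2 = -1.
Answer: rotation, certificate B^2 = -1. B^2 = -1 is basis-independent, so its sign is the whole story.


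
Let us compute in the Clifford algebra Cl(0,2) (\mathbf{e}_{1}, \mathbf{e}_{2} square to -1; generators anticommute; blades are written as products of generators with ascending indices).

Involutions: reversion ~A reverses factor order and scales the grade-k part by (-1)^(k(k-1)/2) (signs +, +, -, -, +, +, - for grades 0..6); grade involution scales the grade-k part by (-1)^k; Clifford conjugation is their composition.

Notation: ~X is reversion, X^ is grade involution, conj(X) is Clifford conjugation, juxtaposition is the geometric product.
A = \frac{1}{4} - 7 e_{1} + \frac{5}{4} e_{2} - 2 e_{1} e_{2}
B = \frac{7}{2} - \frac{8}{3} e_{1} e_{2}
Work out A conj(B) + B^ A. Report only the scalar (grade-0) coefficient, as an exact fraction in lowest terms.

first term: \frac{149}{24} - \frac{127}{6} e_{1} + \frac{553}{24} e_{2} - \frac{19}{3} e_{1} e_{2}
second term: -\frac{107}{24} - \frac{127}{6} e_{1} + \frac{553}{24} e_{2} - \frac{23}{3} e_{1} e_{2}
Answer: \frac{7}{4}


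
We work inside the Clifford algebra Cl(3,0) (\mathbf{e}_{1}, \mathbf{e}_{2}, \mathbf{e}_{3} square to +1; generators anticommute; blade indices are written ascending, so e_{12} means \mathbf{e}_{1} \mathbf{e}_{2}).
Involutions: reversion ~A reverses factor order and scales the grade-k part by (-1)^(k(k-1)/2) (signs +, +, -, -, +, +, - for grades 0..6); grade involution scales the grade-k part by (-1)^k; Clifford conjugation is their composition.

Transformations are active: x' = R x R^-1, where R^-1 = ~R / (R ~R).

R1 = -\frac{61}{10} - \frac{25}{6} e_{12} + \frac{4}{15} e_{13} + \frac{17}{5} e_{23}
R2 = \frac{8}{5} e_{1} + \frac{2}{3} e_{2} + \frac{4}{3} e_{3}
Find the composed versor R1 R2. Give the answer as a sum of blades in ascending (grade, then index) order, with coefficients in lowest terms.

Distribute over the terms of R2 (each basis-blade product reordered to ascending indices, repeated generators contracted through their squares):
R1 (\frac{8}{5} e_{1}) = -\frac{244}{25} e_{1} + \frac{20}{3} e_{2} - \frac{32}{75} e_{3} + \frac{136}{25} e_{123}
R1 (\frac{2}{3} e_{2}) = -\frac{25}{9} e_{1} - \frac{61}{15} e_{2} - \frac{34}{15} e_{3} - \frac{8}{45} e_{123}
R1 (\frac{4}{3} e_{3}) = \frac{16}{45} e_{1} + \frac{68}{15} e_{2} - \frac{122}{15} e_{3} - \frac{50}{9} e_{123}
Summing the partial products and collecting blades:
Answer: -\frac{2741}{225} e_{1} + \frac{107}{15} e_{2} - \frac{812}{75} e_{3} - \frac{22}{75} e_{123}


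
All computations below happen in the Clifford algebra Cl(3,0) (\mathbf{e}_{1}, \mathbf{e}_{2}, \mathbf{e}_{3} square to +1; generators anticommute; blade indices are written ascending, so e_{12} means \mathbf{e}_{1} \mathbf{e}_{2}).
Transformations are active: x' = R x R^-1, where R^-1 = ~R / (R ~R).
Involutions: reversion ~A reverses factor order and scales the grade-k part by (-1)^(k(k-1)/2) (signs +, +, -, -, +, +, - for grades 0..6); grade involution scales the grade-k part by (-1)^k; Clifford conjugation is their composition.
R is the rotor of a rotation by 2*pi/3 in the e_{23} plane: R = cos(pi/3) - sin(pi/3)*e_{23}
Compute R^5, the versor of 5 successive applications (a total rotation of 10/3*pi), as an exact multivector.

Rotor phase runs at HALF the rotation angle; powers of one rotor simply add phase, so after 5 steps in e_{23} the phase is 5*pi/3 = \frac{5 \pi}{3} and R^5 = cos(\frac{5 \pi}{3}) - sin(\frac{5 \pi}{3})*e_{23}.
cos(\frac{5 \pi}{3}) = \frac{1}{2} and sin(\frac{5 \pi}{3}) = - \frac{\sqrt{3}}{2}, so R^5 = \frac{1}{2} + \frac{\sqrt{3}}{2} e_{23}. The net rotation is 4/3*pi (after discarding 1 full turn, each of which contributes a factor -1 to the rotor); the rotor keeps the half-angle phase exactly.
Answer: \frac{1}{2} + \frac{\sqrt{3}}{2} e_{23}


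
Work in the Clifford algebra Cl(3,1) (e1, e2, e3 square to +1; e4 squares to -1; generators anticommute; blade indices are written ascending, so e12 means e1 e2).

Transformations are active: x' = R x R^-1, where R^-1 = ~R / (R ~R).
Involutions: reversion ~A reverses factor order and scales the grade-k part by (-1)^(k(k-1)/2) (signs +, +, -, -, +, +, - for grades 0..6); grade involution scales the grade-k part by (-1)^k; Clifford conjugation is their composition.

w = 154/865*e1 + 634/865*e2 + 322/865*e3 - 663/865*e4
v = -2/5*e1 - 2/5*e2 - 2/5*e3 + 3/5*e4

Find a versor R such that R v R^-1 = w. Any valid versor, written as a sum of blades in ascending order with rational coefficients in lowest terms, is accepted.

Since q(v) = q(w) = 3/25, the sum R = v + w = -192/865*e1 + 288/865*e2 - 24/865*e3 - 144/865*e4 does the job whenever invertible.
Answer: -192/865*e1 + 288/865*e2 - 24/865*e3 - 144/865*e4


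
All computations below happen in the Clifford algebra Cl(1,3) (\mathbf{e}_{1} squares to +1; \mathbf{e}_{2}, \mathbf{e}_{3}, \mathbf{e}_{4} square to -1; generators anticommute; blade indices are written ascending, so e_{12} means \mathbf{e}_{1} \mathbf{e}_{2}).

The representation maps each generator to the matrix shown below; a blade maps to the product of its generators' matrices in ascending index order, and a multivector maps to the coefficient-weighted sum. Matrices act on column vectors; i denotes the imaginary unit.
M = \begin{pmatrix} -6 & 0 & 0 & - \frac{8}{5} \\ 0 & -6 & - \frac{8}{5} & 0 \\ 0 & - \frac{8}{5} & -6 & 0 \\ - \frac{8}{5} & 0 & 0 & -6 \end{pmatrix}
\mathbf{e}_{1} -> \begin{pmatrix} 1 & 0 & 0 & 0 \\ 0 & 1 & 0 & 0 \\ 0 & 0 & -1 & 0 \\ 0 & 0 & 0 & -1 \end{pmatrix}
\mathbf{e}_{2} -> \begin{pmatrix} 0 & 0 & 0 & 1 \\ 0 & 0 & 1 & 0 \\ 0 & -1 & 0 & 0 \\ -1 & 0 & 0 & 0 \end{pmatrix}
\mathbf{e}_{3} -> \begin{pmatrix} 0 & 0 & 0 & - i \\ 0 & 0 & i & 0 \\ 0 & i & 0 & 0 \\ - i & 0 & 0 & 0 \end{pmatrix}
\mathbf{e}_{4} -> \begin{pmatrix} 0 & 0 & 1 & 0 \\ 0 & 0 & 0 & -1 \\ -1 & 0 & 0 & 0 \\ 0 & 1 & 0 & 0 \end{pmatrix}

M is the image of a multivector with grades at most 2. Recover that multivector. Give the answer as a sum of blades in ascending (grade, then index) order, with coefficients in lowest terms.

Method: the blade images are trace-orthogonal — tr(rho(e_A) rho(e_B)^-1) = 4 if A = B and 0 otherwise — and rho(e_A)^-1 = (e_A)^2 * rho(e_A) with (e_A)^2 = +1 or -1, so the coefficient of e_A in the preimage is (e_A)^2 * tr(M rho(e_A))/4.
Nonzero projections over blades of grade <= 2: 1: (1)^2 = +1, tr(M 1) = -24, coefficient -6; e_{12}: (e_{12})^2 = +1, tr(M rho(e_{12})) = - \frac{32}{5}, coefficient -\frac{8}{5}. Every other blade of grade <= 2 projects to 0.
Answer: -6 - \frac{8}{5} e_{12}


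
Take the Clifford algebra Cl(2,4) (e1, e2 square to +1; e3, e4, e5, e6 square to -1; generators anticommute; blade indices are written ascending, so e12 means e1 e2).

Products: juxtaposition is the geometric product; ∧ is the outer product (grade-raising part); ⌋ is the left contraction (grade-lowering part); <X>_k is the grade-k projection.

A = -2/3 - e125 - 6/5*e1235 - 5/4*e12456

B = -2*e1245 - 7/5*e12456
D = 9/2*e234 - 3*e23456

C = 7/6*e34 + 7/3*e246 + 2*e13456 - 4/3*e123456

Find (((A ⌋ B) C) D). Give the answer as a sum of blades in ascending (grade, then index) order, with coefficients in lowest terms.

step 1: -7/4 - 2*e4 - 7/5*e46 + 4/3*e1245 + 14/15*e12456
step 2: 49/15*e2 - 161/45*e3 - 98/45*e15 - 28/15*e23 - 14/3*e26 - 49/24*e34 - 307/90*e36 - 14/5*e135 + 28/9*e156 + 8/3*e236 - 49/12*e246 + 154/45*e1235 + 4*e1356 + 169/45*e12356 - 7/2*e13456 + 7/3*e123456
step 3: -7*e1 + 147/16*e2 - 42/5*e4 + 21/2*e12 + 169/15*e14 - 161/10*e24 + 147/10*e34 + 49/4*e35 - 147/8*e36 + 8*e45 - 12*e46 + 12*e124 - 77/5*e145 - 154/15*e146 - 21/2*e156 - 307/30*e245 + 307/20*e246 - 49/8*e256 - 14*e345 + 21*e346 + 28/5*e456 + 28/3*e1234 + 63/5*e1245 + 42/5*e1246 + 63/4*e1256 + 169/10*e1456 + 161/15*e2456 - 49/5*e3456 + 49/5*e12345 + 98/15*e12346 + 18*e12456 + 14*e123456
Answer: -7*e1 + 147/16*e2 - 42/5*e4 + 21/2*e12 + 169/15*e14 - 161/10*e24 + 147/10*e34 + 49/4*e35 - 147/8*e36 + 8*e45 - 12*e46 + 12*e124 - 77/5*e145 - 154/15*e146 - 21/2*e156 - 307/30*e245 + 307/20*e246 - 49/8*e256 - 14*e345 + 21*e346 + 28/5*e456 + 28/3*e1234 + 63/5*e1245 + 42/5*e1246 + 63/4*e1256 + 169/10*e1456 + 161/15*e2456 - 49/5*e3456 + 49/5*e12345 + 98/15*e12346 + 18*e12456 + 14*e123456


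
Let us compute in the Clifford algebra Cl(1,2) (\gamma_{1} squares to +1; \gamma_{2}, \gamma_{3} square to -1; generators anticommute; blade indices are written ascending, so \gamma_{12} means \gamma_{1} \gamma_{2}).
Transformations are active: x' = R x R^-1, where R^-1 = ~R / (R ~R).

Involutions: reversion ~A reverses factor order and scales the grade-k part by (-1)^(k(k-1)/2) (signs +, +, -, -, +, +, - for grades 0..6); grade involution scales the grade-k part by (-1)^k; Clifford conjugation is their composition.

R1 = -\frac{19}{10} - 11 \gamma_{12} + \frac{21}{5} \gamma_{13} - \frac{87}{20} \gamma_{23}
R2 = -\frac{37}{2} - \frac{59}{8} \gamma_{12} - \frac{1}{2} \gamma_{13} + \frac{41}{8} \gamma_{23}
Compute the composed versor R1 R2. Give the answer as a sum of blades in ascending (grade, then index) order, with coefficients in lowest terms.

Distribute over the terms of R1 (each basis-blade product reordered to ascending indices, repeated generators contracted through their squares):
(-\frac{19}{10}) R2 = \frac{703}{20} + \frac{1121}{80} \gamma_{12} + \frac{19}{20} \gamma_{13} - \frac{779}{80} \gamma_{23}
(-11 \gamma_{12}) R2 = \frac{649}{8} + \frac{407}{2} \gamma_{12} + \frac{451}{8} \gamma_{13} - \frac{11}{2} \gamma_{23}
(\frac{21}{5} \gamma_{13}) R2 = -\frac{21}{10} + \frac{861}{40} \gamma_{12} - \frac{777}{10} \gamma_{13} - \frac{1239}{40} \gamma_{23}
(-\frac{87}{20} \gamma_{23}) R2 = \frac{3567}{160} - \frac{87}{40} \gamma_{12} + \frac{5133}{160} \gamma_{13} + \frac{3219}{40} \gamma_{23}
Summing the partial products and collecting blades:
Answer: \frac{4367}{32} + \frac{18949}{80} \gamma_{12} + \frac{1873}{160} \gamma_{13} + \frac{2741}{80} \gamma_{23}


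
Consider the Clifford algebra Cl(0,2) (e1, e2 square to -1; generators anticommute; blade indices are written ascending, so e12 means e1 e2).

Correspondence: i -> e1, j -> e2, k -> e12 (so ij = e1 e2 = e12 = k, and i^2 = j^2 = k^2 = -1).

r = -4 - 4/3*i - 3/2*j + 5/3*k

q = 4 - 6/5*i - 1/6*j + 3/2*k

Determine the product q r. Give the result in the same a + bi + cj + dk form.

In blades: q = 4 - 6/5*e1 - 1/6*e2 + 3/2*e12, r = -4 - 4/3*e1 - 3/2*e2 + 5/3*e12.
Distribute q over r term by term (generator squares from the signature, products reordered to ascending indices): (4)*r = -16 - 16/3*e1 - 6*e2 + 20/3*e12; (-6/5*e1)*r = -8/5 + 24/5*e1 + 2*e2 + 9/5*e12; (-1/6*e2)*r = -1/4 - 5/18*e1 + 2/3*e2 - 2/9*e12; (3/2*e12)*r = -5/2 + 9/4*e1 - 2*e2 - 6*e12.
Sum: -407/20 + 259/180*e1 - 16/3*e2 + 101/45*e12; translating back through the correspondence:
Answer: -407/20 + 259/180*i - 16/3*j + 101/45*k


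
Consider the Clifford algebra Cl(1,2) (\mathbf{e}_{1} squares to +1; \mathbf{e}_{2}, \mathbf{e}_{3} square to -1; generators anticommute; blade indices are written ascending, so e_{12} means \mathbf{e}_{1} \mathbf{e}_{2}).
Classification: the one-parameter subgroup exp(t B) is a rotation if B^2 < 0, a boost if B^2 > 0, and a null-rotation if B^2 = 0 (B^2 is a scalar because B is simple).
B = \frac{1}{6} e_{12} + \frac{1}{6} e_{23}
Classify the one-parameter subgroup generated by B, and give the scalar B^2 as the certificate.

B^2 term by term: the squares give (\frac{1}{6})^2*(e_{12})^2 + (\frac{1}{6})^2*(e_{23})^2 = \frac{1}{36}*(+1) + \frac{1}{36}*(-1) = 0 (each basis 2-blade squares to minus the product of its generators' squares); cross terms between blades sharing an index anticommute and cancel. So B^2 = 0.
Answer: null-rotation, certificate B^2 = 0. B^2 = 0 is basis-independent, so its sign is the whole story.


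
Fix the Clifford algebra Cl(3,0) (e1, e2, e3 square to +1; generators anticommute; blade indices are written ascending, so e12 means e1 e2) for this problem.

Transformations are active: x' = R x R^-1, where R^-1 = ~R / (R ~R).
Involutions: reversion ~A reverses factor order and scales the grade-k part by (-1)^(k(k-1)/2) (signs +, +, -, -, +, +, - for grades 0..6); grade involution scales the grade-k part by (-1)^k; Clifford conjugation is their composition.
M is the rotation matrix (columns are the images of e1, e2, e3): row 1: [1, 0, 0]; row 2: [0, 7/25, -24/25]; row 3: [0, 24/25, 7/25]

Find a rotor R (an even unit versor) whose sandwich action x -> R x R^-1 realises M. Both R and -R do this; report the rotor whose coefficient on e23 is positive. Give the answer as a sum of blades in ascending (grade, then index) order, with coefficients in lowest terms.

Method: write R = a + b12*e12 + b13*e13 + b23*e23 with a^2 + b12^2 + b13^2 + b23^2 = 1 (so R^-1 = ~R). Expanding the columns R e_j ~R gives tr M = 4a^2 - 1 and, from the antisymmetric part, M21 - M12 = -4a*b12, M13 - M31 = 4a*b13, M32 - M23 = -4a*b23.
Here tr M = 39/25, so a^2 = (1 + tr M)/4 = 16/25 and a = ±4/5. Taking a = 4/5: M21 - M12 = 0, M13 - M31 = 0, M32 - M23 = 48/25, giving b12 = 0, b13 = 0, b23 = -3/5, i.e. R = 4/5 - 3/5*e23.
Its e23 coefficient is negative, so report the other preimage -R.
Answer: -4/5 + 3/5*e23. Sheet selection: the two-to-one cover makes ±R indistinguishable at the matrix level (trace 39/25), so uniqueness comes from the required sign on e23.


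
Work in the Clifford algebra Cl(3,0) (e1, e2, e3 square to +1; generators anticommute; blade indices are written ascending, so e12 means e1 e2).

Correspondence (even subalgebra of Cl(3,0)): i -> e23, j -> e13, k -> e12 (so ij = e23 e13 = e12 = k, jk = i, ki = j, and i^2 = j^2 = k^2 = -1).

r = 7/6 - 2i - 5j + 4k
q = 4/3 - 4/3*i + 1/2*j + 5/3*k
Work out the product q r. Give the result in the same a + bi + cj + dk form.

In blades: q = 4/3 + 5/3*e12 + 1/2*e13 - 4/3*e23, r = 7/6 + 4*e12 - 5*e13 - 2*e23.
Distribute q over r term by term (generator squares from the signature, products reordered to ascending indices): (4/3)*r = 14/9 + 16/3*e12 - 20/3*e13 - 8/3*e23; (5/3*e12)*r = -20/3 + 35/18*e12 - 10/3*e13 + 25/3*e23; (1/2*e13)*r = 5/2 + e12 + 7/12*e13 + 2*e23; (-4/3*e23)*r = -8/3 + 20/3*e12 + 16/3*e13 - 14/9*e23.
Sum: -95/18 + 269/18*e12 - 49/12*e13 + 55/9*e23; translating back through the correspondence:
Answer: -95/18 + 55/9*i - 49/12*j + 269/18*k


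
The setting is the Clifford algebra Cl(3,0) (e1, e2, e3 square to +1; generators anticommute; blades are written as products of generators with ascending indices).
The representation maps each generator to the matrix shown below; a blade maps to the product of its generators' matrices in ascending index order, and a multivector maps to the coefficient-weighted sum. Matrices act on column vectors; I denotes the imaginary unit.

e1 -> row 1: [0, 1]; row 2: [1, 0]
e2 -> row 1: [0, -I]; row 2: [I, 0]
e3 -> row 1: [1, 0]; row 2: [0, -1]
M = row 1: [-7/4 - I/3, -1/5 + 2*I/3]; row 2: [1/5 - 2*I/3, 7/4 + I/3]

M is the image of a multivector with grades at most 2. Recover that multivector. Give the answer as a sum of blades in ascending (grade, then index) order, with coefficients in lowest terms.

Method: 1, rho(e1), rho(e2), rho(e3) form a trace-orthogonal basis of the 2x2 complex matrices (tr(X Y) = 2 if X = Y, else 0), so M = m0*1 + m1*rho(e1) + m2*rho(e2) + m3*rho(e3) with m0 = tr(M)/2 = 0, m1 = tr(M rho(e1))/2 = 0, m2 = tr(M rho(e2))/2 = -2/3 - I/5, m3 = tr(M rho(e3))/2 = -7/4 - I/3.
Multiplying table entries, the bivector images are rho(e1 e2) = I*rho(e3), rho(e1 e3) = -I*rho(e2), rho(e2 e3) = I*rho(e1); with real blade coefficients the real parts of m0..m3 are the coefficients of 1, e1, e2, e3 and the imaginary parts give the bivectors (e2 e3: Im m1, e1 e3: -Im m2, e1 e2: Im m3).
Answer: -2/3*e2 - 7/4*e3 - 1/3*e1 e2 + 1/5*e1 e3
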